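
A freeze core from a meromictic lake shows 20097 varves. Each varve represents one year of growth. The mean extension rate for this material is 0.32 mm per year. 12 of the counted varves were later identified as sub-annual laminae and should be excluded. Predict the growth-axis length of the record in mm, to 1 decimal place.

6427.2 mm

After corrections the count is 20097 − 12 = 20085 varves.
Length ≈ 0.32 × 20085 = 6427.2 mm.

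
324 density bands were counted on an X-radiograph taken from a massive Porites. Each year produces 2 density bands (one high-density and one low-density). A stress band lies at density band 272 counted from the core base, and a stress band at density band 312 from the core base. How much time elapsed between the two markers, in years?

Separation: 312 − 272 = 40 density bands.
With 2 density bands per year, 40 / 2 = 20 years.

20 years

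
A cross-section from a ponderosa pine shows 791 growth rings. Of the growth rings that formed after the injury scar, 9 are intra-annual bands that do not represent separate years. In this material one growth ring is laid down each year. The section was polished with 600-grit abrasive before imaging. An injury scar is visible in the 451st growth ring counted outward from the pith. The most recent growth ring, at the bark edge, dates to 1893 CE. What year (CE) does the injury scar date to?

1562 CE

791 − 451 = 340 growth rings lie beyond the injury scar toward the bark edge.
Removing the 9 false growth rings leaves 340 − 9 = 331 true growth rings beyond the injury scar.
The growth ring at the bark edge is 1893 CE, so the injury scar dates to 1893 − 331 = 1562 CE.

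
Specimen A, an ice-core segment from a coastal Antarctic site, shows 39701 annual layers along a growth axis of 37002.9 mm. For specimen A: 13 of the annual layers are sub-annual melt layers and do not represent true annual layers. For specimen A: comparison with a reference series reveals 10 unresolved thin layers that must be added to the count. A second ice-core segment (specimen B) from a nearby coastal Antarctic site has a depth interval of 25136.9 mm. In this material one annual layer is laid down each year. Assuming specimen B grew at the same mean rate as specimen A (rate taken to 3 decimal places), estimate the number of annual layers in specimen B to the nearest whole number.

Specimen A: after corrections the count is 39701 − 13 + 10 = 39698 annual layers.
A: Extension rate ≈ 37002.9 / 39698 = 0.932 mm per year.
For B, 25136.9 / 0.932 = 26970.92 years ≈ 26971 annual layers.

26971 annual layers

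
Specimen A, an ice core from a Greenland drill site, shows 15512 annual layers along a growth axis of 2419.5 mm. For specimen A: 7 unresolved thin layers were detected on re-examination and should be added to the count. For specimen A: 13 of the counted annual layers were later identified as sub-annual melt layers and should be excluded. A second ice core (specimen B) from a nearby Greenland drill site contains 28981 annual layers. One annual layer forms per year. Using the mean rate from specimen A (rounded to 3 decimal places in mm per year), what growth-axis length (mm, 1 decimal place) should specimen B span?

Specimen A: true annual layer count = 15512 − 13 + 7 = 15506.
A: Mean rate = 2419.5 mm / 15506 years ≈ 0.156 mm per year.
Length of B = 0.156 × 28981 = 4521.0 mm.

4521.0 mm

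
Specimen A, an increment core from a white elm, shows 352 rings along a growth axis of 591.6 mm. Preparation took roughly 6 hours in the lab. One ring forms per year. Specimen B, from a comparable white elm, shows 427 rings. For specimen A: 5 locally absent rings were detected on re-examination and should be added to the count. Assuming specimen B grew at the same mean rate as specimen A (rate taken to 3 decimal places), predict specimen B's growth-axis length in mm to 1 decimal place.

707.5 mm

Specimen A: adjusted count: 352 + 5 = 357 rings.
A: Mean rate = 591.6 mm / 357 years ≈ 1.657 mm/yr.
B's length ≈ 1.657 × 427 = 707.5 mm.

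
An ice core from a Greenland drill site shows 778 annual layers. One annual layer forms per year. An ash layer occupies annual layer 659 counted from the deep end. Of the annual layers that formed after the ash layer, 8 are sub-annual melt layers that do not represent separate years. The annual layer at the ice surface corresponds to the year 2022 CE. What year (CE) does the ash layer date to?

1911 CE

778 − 659 = 119 annual layers lie beyond the ash layer toward the ice surface.
Removing the 8 false annual layers leaves 119 − 8 = 111 true annual layers beyond the ash layer.
2022 − 111 = 1911 CE.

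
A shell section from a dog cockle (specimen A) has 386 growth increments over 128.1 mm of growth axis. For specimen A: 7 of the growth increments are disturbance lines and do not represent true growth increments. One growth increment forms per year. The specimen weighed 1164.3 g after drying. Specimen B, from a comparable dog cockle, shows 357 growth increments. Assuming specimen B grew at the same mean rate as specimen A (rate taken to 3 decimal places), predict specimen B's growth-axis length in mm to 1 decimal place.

Specimen A: after corrections the count is 386 − 7 = 379 growth increments.
A: Mean rate = 128.1 mm / 379 years ≈ 0.338 mm/year.
Length of B = 0.338 × 357 = 120.7 mm.

120.7 mm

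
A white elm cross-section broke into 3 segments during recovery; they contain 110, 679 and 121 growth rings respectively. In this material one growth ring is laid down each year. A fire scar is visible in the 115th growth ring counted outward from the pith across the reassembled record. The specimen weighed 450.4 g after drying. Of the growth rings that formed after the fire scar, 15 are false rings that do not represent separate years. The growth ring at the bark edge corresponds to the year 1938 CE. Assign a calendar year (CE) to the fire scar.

Total growth rings = 110 + 679 + 121 = 910.
The fire scar sits at growth ring 115 from the pith, so 910 − 115 = 795 growth rings formed after it.
Excluding 15 false growth rings: 795 − 15 = 780.
The growth ring at the bark edge is 1938 CE, so the fire scar dates to 1938 − 780 = 1158 CE.

1158 CE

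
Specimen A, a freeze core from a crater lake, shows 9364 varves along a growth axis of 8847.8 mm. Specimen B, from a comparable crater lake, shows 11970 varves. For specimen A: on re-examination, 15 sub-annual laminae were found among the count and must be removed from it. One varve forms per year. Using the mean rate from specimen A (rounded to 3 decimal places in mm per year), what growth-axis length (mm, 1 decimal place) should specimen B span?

Specimen A: after corrections the count is 9364 − 15 = 9349 varves.
A: 8847.8 mm over 9349 years gives 8847.8 / 9349 ≈ 0.946 mm per year.
For B, 0.946 mm/year × 11970 years = 11323.6 mm.

11323.6 mm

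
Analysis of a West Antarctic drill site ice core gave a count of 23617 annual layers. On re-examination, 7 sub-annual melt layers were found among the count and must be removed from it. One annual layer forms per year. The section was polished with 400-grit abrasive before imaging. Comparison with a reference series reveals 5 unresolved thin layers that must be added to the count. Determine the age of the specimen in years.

23615 yr

True annual layer count = 23617 − 7 + 5 = 23615.
One annual layer per year makes the duration 23615 years.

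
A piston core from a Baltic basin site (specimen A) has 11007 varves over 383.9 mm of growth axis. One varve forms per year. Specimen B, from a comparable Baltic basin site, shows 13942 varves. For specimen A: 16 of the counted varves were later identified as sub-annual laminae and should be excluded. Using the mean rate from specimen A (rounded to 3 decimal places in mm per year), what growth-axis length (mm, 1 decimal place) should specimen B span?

Specimen A: adjusted count: 11007 − 16 = 10991 varves.
A: 383.9 mm over 10991 years gives 383.9 / 10991 ≈ 0.035 mm per year.
For B, 0.035 mm/year × 13942 years = 488.0 mm.

488.0 mm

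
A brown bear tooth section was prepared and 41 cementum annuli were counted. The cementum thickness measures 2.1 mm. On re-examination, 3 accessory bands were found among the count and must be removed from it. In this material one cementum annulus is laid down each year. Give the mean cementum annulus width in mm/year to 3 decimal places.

0.055 mm/year

Correcting the raw count gives 41 − 3 = 38 true cementum annuli.
Extension rate ≈ 2.1 / 38 = 0.055 mm/year.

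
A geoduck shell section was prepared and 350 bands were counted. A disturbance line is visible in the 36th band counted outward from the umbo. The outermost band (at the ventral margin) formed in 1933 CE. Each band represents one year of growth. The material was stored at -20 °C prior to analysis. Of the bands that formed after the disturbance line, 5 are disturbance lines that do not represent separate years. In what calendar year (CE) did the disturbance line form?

Between band 36 and the ventral margin there are 350 − 36 = 314 bands.
314 − 5 false = 309 true bands after the disturbance line.
The band at the ventral margin is 1933 CE, so the disturbance line dates to 1933 − 309 = 1624 CE.

1624 CE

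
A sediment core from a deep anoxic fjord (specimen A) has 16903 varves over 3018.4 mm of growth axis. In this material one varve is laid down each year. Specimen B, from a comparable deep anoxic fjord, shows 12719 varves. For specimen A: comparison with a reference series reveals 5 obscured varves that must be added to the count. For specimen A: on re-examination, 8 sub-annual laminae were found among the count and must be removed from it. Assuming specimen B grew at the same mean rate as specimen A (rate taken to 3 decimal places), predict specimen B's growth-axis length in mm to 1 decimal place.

2276.7 mm

Specimen A: correcting the raw count gives 16903 − 8 + 5 = 16900 true varves.
A: Extension rate ≈ 3018.4 / 16900 = 0.179 mm/yr.
B's length ≈ 0.179 × 12719 = 2276.7 mm.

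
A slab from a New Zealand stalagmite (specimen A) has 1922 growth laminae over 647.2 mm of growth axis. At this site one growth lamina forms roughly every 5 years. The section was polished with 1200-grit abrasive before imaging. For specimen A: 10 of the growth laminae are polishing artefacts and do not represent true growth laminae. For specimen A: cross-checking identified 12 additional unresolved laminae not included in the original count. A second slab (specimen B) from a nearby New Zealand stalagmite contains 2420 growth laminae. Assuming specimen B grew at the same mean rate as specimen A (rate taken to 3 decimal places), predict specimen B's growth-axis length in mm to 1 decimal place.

810.7 mm

Specimen A: adjusted count: 1922 − 10 + 12 = 1924 growth laminae.
Specimen A: 1924 growth laminae at 5 years each span 1924 × 5 = 9620 years.
A: 647.2 mm over 9620 years gives 647.2 / 9620 ≈ 0.067 mm per year.
Specimen B: 2420 growth laminae at 5 years each span 2420 × 5 = 12100 years. B's length ≈ 0.067 × 12100 = 810.7 mm.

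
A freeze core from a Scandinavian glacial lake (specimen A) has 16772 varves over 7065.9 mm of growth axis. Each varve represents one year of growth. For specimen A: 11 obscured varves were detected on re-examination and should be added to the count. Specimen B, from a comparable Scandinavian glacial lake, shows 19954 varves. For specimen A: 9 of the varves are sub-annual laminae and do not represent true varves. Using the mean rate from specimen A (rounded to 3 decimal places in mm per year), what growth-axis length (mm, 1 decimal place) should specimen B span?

8400.6 mm

Specimen A: correcting the raw count gives 16772 − 9 + 11 = 16774 true varves.
A: Extension rate ≈ 7065.9 / 16774 = 0.421 mm per year.
B's length ≈ 0.421 × 19954 = 8400.6 mm.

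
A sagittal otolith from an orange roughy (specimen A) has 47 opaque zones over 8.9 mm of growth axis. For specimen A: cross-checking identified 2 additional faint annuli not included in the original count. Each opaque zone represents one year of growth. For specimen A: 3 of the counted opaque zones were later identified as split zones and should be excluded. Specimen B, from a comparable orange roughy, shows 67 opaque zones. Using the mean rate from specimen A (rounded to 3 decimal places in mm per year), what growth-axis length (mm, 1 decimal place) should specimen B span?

Specimen A: correcting the raw count gives 47 − 3 + 2 = 46 true opaque zones.
A: 8.9 mm over 46 years gives 8.9 / 46 ≈ 0.193 mm/yr.
Length of B = 0.193 × 67 = 12.9 mm.

12.9 mm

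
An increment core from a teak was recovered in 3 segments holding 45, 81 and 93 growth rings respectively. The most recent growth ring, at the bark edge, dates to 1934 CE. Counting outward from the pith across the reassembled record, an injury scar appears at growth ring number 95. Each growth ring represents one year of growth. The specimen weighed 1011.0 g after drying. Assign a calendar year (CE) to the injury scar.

Total growth rings = 45 + 81 + 93 = 219.
The injury scar sits at growth ring 95 from the pith, so 219 − 95 = 124 growth rings formed after it.
The growth ring at the bark edge is 1934 CE, so the injury scar dates to 1934 − 124 = 1810 CE.

1810 CE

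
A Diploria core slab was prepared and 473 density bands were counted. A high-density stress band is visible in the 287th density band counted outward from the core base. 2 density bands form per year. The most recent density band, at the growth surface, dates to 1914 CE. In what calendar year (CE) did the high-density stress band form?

1821 CE

473 − 287 = 186 density bands lie beyond the high-density stress band toward the growth surface.
Dividing by 2 density bands per year: 186 / 2 = 93 years.
Counting back 93 years from 1914 CE places the high-density stress band in 1914 − 93 = 1821 CE.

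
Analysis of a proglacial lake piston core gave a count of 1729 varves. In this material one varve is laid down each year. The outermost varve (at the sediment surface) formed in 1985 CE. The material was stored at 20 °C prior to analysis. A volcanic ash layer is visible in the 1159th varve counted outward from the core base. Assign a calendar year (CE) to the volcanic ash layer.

1415 CE

1729 − 1159 = 570 varves lie beyond the volcanic ash layer toward the sediment surface.
The varve at the sediment surface is 1985 CE, so the volcanic ash layer dates to 1985 − 570 = 1415 CE.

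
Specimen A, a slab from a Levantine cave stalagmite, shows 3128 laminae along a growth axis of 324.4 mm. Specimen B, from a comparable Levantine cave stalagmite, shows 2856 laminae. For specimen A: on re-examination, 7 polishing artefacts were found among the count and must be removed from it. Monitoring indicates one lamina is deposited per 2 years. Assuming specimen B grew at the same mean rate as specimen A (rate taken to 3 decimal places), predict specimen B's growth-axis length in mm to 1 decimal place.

Specimen A: correcting the raw count gives 3128 − 7 = 3121 true laminae.
Specimen A: at 2 years per lamina, 3121 × 2 = 6242 years.
A: Mean rate = 324.4 mm / 6242 years ≈ 0.052 mm/yr.
Specimen B: at 2 years per lamina, 2856 × 2 = 5712 years. Length of B = 0.052 × 5712 = 297.0 mm.

297.0 mm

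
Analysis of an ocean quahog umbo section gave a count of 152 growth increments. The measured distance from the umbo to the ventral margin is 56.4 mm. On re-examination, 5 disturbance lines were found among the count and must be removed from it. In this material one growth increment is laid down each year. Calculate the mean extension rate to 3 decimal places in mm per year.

0.384 mm per year

True growth increment count = 152 − 5 = 147.
Extension rate ≈ 56.4 / 147 = 0.384 mm per year.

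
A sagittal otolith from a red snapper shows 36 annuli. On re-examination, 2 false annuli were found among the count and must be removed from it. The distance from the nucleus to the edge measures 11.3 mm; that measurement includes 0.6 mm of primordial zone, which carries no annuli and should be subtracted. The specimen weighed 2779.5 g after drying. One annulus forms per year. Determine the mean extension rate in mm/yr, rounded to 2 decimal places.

Adjusted count: 36 − 2 = 34 annuli.
The growth record spans 11.3 − 0.6 = 10.7 mm.
10.7 mm over 34 years gives 10.7 / 34 ≈ 0.31 mm/yr.

0.31 mm/yr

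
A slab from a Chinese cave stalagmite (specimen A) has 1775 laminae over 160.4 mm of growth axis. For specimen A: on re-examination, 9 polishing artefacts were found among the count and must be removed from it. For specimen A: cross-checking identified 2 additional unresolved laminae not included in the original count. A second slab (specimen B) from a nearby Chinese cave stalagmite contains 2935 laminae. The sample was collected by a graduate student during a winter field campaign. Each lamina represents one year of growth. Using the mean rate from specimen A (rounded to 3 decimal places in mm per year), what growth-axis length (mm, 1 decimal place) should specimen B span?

Specimen A: true lamina count = 1775 − 9 + 2 = 1768.
A: Extension rate ≈ 160.4 / 1768 = 0.091 mm/year.
B's length ≈ 0.091 × 2935 = 267.1 mm.

267.1 mm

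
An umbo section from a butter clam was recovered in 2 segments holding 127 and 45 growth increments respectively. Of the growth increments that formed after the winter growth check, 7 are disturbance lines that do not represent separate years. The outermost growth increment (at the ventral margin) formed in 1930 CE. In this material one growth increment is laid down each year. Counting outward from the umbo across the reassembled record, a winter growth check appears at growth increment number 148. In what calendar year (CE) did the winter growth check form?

Total growth increments = 127 + 45 = 172.
Between growth increment 148 and the ventral margin there are 172 − 148 = 24 growth increments.
24 − 7 false = 17 true growth increments after the winter growth check.
1930 − 17 = 1913 CE.

1913 CE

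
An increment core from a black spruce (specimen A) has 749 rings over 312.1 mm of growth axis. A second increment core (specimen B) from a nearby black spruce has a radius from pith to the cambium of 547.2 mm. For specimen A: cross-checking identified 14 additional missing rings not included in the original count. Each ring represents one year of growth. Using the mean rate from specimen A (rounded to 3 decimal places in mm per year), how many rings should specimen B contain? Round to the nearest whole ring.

Specimen A: adjusted count: 749 + 14 = 763 rings.
A: Extension rate ≈ 312.1 / 763 = 0.409 mm/year.
Specimen B: 547.2 mm / 0.409 mm per year = 1337.90 years ≈ 1338 rings.

1338 rings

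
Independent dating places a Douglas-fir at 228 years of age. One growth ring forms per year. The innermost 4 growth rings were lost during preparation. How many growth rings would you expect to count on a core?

224 growth rings

Expected growth rings over 228 years: 228.
Subtracting the 4 growth rings not captured gives 228 − 4 = 224 growth rings in the record.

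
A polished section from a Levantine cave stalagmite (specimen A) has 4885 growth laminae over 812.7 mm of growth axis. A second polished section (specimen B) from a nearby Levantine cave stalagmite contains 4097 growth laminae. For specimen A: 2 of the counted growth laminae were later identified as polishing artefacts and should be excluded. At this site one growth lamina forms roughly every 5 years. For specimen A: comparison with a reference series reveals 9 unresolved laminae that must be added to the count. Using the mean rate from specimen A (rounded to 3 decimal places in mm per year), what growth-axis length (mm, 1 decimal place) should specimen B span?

676.0 mm

Specimen A: true growth lamina count = 4885 − 2 + 9 = 4892.
Specimen A: at 5 years per growth lamina, 4892 × 5 = 24460 years.
A: 812.7 mm over 24460 years gives 812.7 / 24460 ≈ 0.033 mm/year.
Specimen B: at 5 years per growth lamina, 4097 × 5 = 20485 years. B's length ≈ 0.033 × 20485 = 676.0 mm.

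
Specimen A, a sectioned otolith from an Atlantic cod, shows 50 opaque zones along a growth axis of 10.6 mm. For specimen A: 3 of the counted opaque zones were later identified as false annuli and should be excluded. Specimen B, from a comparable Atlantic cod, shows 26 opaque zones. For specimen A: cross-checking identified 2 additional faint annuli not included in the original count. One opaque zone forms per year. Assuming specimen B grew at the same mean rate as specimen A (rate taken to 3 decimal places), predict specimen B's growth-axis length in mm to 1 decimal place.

5.6 mm

Specimen A: correcting the raw count gives 50 − 3 + 2 = 49 true opaque zones.
A: 10.6 mm over 49 years gives 10.6 / 49 ≈ 0.216 mm per year.
For B, 0.216 mm/year × 26 years = 5.6 mm.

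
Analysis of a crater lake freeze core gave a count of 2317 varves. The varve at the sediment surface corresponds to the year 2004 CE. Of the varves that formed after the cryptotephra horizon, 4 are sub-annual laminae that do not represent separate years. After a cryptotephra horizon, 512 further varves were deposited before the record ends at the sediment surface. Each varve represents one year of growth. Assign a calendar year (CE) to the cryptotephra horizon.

1496 CE

512 varves post-date the cryptotephra horizon.
Removing the 4 false varves leaves 512 − 4 = 508 true varves beyond the cryptotephra horizon.
2004 − 508 = 1496 CE.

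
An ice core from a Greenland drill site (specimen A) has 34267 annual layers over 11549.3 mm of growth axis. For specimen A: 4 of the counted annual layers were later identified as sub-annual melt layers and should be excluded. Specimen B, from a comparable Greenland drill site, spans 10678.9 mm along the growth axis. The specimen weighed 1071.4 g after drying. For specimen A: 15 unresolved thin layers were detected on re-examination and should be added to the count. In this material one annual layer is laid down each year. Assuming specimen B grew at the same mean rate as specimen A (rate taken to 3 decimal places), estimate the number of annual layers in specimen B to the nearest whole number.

31688 annual layers

Specimen A: adjusted count: 34267 − 4 + 15 = 34278 annual layers.
A: Mean rate = 11549.3 mm / 34278 years ≈ 0.337 mm per year.
Specimen B: 10678.9 mm / 0.337 mm per year = 31688.13 years ≈ 31688 annual layers.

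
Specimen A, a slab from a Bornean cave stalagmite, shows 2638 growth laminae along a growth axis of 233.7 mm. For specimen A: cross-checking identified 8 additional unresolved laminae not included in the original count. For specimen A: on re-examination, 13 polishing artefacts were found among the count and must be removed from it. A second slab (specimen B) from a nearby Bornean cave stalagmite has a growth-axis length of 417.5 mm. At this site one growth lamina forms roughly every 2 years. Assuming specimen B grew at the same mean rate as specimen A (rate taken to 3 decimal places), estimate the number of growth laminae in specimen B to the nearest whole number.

4744 growth laminae

Specimen A: after corrections the count is 2638 − 13 + 8 = 2633 growth laminae.
Specimen A: multiplying by 2 years per growth lamina: 2633 × 2 = 5266 years.
A: 233.7 mm over 5266 years gives 233.7 / 5266 ≈ 0.044 mm per year.
B spans 417.5 / 0.044 = 9488.64 years; at 2 years per growth lamina that is 9488.64 / 2 ≈ 4744 growth laminae.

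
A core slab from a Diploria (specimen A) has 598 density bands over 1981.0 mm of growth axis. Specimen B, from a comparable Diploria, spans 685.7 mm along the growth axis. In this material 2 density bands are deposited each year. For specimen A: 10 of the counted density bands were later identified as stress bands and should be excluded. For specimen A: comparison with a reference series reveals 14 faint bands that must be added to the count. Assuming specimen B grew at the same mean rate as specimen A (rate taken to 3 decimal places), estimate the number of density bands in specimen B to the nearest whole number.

208 density bands

Specimen A: true density band count = 598 − 10 + 14 = 602.
Specimen A: with 2 density bands per year, 602 / 2 = 301 years.
A: 1981.0 mm over 301 years gives 1981.0 / 301 ≈ 6.581 mm per year.
For B, 685.7 / 6.581 = 104.19 years; at 2 density bands per year that is 104.19 × 2 ≈ 208 density bands.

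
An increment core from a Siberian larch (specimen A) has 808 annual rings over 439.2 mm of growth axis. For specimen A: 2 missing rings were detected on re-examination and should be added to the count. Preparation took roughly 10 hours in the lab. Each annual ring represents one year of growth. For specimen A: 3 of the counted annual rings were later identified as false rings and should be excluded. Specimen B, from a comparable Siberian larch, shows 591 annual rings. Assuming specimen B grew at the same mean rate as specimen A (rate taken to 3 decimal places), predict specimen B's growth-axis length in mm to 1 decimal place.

321.5 mm

Specimen A: adjusted count: 808 − 3 + 2 = 807 annual rings.
A: Mean rate = 439.2 mm / 807 years ≈ 0.544 mm/yr.
For B, 0.544 mm/year × 591 years = 321.5 mm.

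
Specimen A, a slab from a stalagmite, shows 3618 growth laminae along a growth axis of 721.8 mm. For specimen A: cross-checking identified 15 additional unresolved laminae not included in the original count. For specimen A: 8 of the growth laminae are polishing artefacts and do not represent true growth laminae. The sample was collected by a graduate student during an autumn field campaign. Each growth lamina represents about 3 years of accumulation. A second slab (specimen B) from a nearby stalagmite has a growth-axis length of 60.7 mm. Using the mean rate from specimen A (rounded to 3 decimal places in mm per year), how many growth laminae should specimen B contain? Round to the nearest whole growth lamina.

307 growth laminae

Specimen A: true growth lamina count = 3618 − 8 + 15 = 3625.
Specimen A: at 3 years per growth lamina, 3625 × 3 = 10875 years.
A: 721.8 mm over 10875 years gives 721.8 / 10875 ≈ 0.066 mm per year.
B spans 60.7 / 0.066 = 919.70 years; at 3 years per growth lamina that is 919.70 / 3 ≈ 307 growth laminae.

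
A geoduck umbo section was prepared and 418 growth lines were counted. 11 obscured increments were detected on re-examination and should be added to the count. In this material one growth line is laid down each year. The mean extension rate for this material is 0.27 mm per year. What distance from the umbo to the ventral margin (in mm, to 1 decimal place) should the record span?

Adjusted count: 418 + 11 = 429 growth lines.
429 years at 0.27 mm/year gives 0.27 × 429 = 115.8 mm.

115.8 mm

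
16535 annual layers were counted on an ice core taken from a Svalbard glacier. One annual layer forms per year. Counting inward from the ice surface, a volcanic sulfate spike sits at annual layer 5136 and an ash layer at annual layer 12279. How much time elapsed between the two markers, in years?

7143 years

12279 − 5136 = 7143 annual layers lie between the two events.
That is 7143 years at one annual layer per year.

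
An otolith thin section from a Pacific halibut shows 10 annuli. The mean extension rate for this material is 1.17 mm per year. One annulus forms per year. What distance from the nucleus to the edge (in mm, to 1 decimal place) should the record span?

10 years of growth are recorded.
Length ≈ 1.17 × 10 = 11.7 mm.

11.7 mm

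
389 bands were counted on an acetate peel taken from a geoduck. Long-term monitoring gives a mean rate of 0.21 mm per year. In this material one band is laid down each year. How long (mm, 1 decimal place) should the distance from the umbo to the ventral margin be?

The record spans 389 years at 0.21 mm per year.
Length ≈ 0.21 × 389 = 81.7 mm.

81.7 mm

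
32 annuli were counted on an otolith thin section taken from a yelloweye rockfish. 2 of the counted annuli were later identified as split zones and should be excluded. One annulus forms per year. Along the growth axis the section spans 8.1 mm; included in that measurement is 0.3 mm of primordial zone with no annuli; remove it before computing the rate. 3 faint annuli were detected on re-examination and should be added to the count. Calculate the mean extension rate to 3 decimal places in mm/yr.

Correcting the raw count gives 32 − 2 + 3 = 33 true annuli.
The growth record spans 8.1 − 0.3 = 7.8 mm.
Extension rate ≈ 7.8 / 33 = 0.236 mm/yr.

0.236 mm/yr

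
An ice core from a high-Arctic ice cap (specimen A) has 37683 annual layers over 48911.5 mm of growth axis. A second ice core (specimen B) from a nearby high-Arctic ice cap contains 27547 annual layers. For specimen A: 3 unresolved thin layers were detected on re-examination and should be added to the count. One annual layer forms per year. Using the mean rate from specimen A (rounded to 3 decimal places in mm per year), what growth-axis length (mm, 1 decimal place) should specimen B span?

35756.0 mm

Specimen A: after corrections the count is 37683 + 3 = 37686 annual layers.
A: 48911.5 mm over 37686 years gives 48911.5 / 37686 ≈ 1.298 mm/yr.
For B, 1.298 mm/year × 27547 years = 35756.0 mm.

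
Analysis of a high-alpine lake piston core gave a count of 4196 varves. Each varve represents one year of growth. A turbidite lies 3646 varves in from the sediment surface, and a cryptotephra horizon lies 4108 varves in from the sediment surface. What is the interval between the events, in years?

462 yr

Separation: 4108 − 3646 = 462 varves.
That is 462 years at one varve per year.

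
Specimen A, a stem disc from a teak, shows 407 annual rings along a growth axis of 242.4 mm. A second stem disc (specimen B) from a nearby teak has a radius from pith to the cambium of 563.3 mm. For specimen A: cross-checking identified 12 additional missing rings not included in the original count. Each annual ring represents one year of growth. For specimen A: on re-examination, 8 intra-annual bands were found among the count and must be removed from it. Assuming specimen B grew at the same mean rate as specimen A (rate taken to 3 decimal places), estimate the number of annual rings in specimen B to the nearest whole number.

Specimen A: after corrections the count is 407 − 8 + 12 = 411 annual rings.
A: 242.4 mm over 411 years gives 242.4 / 411 ≈ 0.590 mm/year.
Specimen B: 563.3 mm / 0.590 mm per year = 954.75 years ≈ 955 annual rings.

955 annual rings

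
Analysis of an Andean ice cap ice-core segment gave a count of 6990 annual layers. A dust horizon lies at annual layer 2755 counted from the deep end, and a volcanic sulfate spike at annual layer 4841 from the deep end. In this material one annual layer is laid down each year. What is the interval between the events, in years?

The two markers are separated by 4841 − 2755 = 2086 annual layers.
That is 2086 years at one annual layer per year.

2086 years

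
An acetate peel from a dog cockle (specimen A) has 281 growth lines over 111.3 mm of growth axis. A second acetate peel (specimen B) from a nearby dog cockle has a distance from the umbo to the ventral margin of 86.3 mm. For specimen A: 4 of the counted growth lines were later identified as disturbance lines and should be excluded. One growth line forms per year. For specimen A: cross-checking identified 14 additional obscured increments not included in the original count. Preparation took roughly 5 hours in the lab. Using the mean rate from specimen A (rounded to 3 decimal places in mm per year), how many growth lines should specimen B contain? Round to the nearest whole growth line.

Specimen A: adjusted count: 281 − 4 + 14 = 291 growth lines.
A: Mean rate = 111.3 mm / 291 years ≈ 0.382 mm/yr.
B spans 86.3 / 0.382 = 225.92 years ≈ 226 growth lines.

226 growth lines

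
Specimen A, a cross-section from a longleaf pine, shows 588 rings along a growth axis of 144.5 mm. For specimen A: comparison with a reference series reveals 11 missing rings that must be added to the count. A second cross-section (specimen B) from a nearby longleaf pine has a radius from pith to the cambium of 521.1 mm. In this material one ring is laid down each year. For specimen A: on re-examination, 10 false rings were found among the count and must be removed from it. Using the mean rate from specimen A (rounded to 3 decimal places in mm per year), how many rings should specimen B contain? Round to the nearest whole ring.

Specimen A: true ring count = 588 − 10 + 11 = 589.
A: 144.5 mm over 589 years gives 144.5 / 589 ≈ 0.245 mm/year.
Specimen B: 521.1 mm / 0.245 mm per year = 2126.94 years ≈ 2127 rings.

2127 rings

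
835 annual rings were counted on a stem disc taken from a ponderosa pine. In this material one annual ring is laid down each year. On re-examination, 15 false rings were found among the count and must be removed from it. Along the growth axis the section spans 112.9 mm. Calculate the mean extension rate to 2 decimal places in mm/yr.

0.14 mm/yr

After corrections the count is 835 − 15 = 820 annual rings.
Extension rate ≈ 112.9 / 820 = 0.14 mm/yr.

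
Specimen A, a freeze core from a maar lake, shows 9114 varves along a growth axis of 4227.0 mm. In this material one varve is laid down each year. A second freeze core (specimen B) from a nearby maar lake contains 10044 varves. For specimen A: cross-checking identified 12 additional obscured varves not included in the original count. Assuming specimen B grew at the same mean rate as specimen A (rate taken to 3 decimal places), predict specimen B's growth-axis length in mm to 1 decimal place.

Specimen A: after corrections the count is 9114 + 12 = 9126 varves.
A: Mean rate = 4227.0 mm / 9126 years ≈ 0.463 mm per year.
B's length ≈ 0.463 × 10044 = 4650.4 mm.

4650.4 mm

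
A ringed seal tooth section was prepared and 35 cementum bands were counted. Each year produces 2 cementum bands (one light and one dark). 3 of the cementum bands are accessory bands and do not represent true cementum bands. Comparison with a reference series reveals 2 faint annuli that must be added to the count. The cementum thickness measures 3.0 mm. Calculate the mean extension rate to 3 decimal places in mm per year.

0.176 mm per year

Correcting the raw count gives 35 − 3 + 2 = 34 true cementum bands.
With 2 cementum bands per year, 34 / 2 = 17 years.
Extension rate ≈ 3.0 / 17 = 0.176 mm per year.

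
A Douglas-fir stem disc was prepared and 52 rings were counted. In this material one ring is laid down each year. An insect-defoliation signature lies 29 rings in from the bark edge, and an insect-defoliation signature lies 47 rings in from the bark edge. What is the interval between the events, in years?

18 years

The two markers are separated by 47 − 29 = 18 rings.
At one ring per year, 18 years elapsed between them.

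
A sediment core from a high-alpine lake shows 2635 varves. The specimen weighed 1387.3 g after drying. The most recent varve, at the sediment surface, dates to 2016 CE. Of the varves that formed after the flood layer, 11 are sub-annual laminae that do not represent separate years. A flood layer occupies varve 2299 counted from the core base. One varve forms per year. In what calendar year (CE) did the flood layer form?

1691 CE

Between varve 2299 and the sediment surface there are 2635 − 2299 = 336 varves.
336 − 11 false = 325 true varves after the flood layer.
2016 − 325 = 1691 CE.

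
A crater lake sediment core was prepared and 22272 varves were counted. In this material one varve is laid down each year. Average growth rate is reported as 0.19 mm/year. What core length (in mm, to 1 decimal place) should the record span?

22272 years of growth are recorded.
Length ≈ 0.19 × 22272 = 4231.7 mm.

4231.7 mm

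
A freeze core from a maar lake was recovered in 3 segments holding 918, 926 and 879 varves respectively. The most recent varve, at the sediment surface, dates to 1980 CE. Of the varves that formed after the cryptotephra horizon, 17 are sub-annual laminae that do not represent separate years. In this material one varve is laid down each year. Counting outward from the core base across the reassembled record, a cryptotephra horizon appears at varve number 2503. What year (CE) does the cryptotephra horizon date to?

Total varves = 918 + 926 + 879 = 2723.
2723 − 2503 = 220 varves lie beyond the cryptotephra horizon toward the sediment surface.
220 − 17 false = 203 true varves after the cryptotephra horizon.
Counting back 203 years from 1980 CE places the cryptotephra horizon in 1980 − 203 = 1777 CE.

1777 CE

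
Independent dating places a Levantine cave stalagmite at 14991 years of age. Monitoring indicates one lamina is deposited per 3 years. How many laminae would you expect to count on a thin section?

Expected laminae: 14991 / 3 = 4997.
So 4997 laminae should be present.

4997 laminae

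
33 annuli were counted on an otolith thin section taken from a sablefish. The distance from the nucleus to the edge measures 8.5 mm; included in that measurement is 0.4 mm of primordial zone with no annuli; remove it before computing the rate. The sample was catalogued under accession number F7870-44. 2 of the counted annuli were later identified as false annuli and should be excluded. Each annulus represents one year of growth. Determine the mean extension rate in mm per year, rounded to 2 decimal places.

After corrections the count is 33 − 2 = 31 annuli.
The growth record spans 8.5 − 0.4 = 8.1 mm.
8.1 mm over 31 years gives 8.1 / 31 ≈ 0.26 mm per year.

0.26 mm per year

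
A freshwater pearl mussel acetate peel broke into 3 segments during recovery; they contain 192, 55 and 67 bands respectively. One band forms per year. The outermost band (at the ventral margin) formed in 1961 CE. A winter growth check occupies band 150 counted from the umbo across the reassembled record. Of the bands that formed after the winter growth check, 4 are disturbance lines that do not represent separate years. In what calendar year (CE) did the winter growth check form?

1801 CE

Total bands = 192 + 55 + 67 = 314.
The winter growth check sits at band 150 from the umbo, so 314 − 150 = 164 bands formed after it.
Removing the 4 false bands leaves 164 − 4 = 160 true bands beyond the winter growth check.
The band at the ventral margin is 1961 CE, so the winter growth check dates to 1961 − 160 = 1801 CE.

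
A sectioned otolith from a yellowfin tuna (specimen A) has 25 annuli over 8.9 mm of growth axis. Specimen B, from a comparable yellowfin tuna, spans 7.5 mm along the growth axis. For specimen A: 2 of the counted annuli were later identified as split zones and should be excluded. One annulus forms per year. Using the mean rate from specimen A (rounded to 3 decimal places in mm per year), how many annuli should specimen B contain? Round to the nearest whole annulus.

Specimen A: correcting the raw count gives 25 − 2 = 23 true annuli.
A: Extension rate ≈ 8.9 / 23 = 0.387 mm per year.
B spans 7.5 / 0.387 = 19.38 years ≈ 19 annuli.

19 annuli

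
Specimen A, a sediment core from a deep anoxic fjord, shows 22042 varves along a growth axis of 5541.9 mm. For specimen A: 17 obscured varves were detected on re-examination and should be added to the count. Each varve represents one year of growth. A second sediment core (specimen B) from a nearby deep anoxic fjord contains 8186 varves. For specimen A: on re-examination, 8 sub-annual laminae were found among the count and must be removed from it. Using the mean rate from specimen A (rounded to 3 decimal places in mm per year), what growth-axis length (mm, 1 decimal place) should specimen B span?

Specimen A: correcting the raw count gives 22042 − 8 + 17 = 22051 true varves.
A: Extension rate ≈ 5541.9 / 22051 = 0.251 mm/yr.
B's length ≈ 0.251 × 8186 = 2054.7 mm.

2054.7 mm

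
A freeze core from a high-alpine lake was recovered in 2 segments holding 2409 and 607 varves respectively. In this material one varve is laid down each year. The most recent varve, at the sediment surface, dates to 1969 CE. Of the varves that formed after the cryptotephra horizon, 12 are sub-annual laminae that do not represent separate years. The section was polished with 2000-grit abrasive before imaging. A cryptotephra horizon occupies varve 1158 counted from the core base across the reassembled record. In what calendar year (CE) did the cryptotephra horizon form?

Total varves = 2409 + 607 = 3016.
Between varve 1158 and the sediment surface there are 3016 − 1158 = 1858 varves.
Removing the 12 false varves leaves 1858 − 12 = 1846 true varves beyond the cryptotephra horizon.
1969 − 1846 = 123 CE.

123 CE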